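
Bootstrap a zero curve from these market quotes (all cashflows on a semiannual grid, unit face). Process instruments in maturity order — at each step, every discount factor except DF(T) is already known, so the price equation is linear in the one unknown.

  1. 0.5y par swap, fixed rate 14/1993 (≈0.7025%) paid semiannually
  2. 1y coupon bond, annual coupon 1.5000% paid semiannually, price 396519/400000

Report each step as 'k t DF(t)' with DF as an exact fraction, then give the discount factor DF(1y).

step 1 [0.5y] swap r/2=7/1993: DF=(1 − 7/1993·(0))/(1+7/1993) = 1993/2000 ≈ 0.996500
step 2 [1y] bond c/2=3/400: DF=(396519/400000 − 3/400·(0.996500))/(1+3/400) = 1953/2000 ≈ 0.976500

1 1/2 1993/2000
2 1 1953/2000
DF(1y) = 1953/2000 ≈ 0.976500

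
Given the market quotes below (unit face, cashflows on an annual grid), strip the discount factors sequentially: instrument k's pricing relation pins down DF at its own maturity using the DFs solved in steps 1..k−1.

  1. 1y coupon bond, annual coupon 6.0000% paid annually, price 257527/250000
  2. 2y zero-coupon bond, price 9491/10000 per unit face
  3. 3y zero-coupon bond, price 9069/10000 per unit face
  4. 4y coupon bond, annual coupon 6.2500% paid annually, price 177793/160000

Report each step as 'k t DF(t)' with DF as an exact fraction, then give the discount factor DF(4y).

1 1 4859/5000
2 2 9491/10000
3 3 9069/10000
4 4 1759/2000
DF(4y) = 1759/2000 ≈ 0.879500

step 1 [1y] bond c/1=3/50: DF=(257527/250000 − 3/50·(0))/(1+3/50) = 4859/5000 ≈ 0.971800
step 2 [2y] zero: DF = P = 9491/10000 ≈ 0.949100
step 3 [3y] zero: DF = P = 9069/10000 ≈ 0.906900
step 4 [4y] bond c/1=1/16: DF=(177793/160000 − 1/16·(0.971800+0.949100+0.906900))/(1+1/16) = 1759/2000 ≈ 0.879500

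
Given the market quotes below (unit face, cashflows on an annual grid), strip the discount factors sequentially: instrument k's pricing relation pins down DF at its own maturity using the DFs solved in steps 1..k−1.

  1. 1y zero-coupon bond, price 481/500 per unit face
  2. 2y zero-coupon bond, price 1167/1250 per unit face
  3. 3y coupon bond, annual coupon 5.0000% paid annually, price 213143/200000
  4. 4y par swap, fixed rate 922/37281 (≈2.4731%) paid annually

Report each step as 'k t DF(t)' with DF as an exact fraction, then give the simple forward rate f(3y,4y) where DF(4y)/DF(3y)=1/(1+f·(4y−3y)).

1 1 481/500
2 2 1167/1250
3 3 9247/10000
4 4 4539/5000
f(3y,4y) = ((9247/10000)/(4539/5000) − 1)/(1) = 169/9078 ≈ 1.8616%

step 1 [1y] zero: DF = P = 481/500 ≈ 0.962000
step 2 [2y] zero: DF = P = 1167/1250 ≈ 0.933600
step 3 [3y] bond c/1=1/20: DF=(213143/200000 − 1/20·(0.962000+0.933600))/(1+1/20) = 9247/10000 ≈ 0.924700
step 4 [4y] swap r/1=922/37281: DF=(1 − 922/37281·(0.962000+0.933600+0.924700))/(1+922/37281) = 4539/5000 ≈ 0.907800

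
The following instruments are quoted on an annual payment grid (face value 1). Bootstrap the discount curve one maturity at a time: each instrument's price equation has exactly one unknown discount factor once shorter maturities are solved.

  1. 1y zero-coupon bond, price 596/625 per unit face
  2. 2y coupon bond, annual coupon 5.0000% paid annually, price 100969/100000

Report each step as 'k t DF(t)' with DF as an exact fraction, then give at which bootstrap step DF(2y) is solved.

step 1 [1y] zero: DF = P = 596/625 ≈ 0.953600
step 2 [2y] bond c/1=1/20: DF=(100969/100000 − 1/20·(0.953600))/(1+1/20) = 4581/5000 ≈ 0.916200

1 1 596/625
2 2 4581/5000
DF(2y) is solved at step 2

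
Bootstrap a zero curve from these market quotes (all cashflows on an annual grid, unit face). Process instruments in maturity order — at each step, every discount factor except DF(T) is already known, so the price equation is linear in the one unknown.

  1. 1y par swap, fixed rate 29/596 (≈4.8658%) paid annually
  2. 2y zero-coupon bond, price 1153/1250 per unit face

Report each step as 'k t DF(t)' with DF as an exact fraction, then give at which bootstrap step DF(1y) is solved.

1 1 596/625
2 2 1153/1250
DF(1y) is solved at step 1

step 1 [1y] swap r/1=29/596: DF=(1 − 29/596·(0))/(1+29/596) = 596/625 ≈ 0.953600
step 2 [2y] zero: DF = P = 1153/1250 ≈ 0.922400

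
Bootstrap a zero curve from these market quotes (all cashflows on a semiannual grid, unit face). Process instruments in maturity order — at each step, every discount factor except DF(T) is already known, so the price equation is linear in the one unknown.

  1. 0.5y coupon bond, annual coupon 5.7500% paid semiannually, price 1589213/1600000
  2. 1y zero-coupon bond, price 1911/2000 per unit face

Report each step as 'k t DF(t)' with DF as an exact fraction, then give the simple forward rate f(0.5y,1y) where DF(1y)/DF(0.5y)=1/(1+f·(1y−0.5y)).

1 1/2 1931/2000
2 1 1911/2000
f(0.5y,1y) = ((1931/2000)/(1911/2000) − 1)/(1/2) = 40/1911 ≈ 2.0931%

step 1 [0.5y] bond c/2=23/800: DF=(1589213/1600000 − 23/800·(0))/(1+23/800) = 1931/2000 ≈ 0.965500
step 2 [1y] zero: DF = P = 1911/2000 ≈ 0.955500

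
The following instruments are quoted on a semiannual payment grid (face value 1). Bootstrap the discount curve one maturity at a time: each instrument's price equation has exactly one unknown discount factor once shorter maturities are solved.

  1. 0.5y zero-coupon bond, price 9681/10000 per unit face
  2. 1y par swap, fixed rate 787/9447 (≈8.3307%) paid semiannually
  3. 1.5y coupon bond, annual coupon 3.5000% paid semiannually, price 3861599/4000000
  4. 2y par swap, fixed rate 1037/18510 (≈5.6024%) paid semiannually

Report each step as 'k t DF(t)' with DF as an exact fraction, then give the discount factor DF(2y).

1 1/2 9681/10000
2 1 9213/10000
3 3/2 9163/10000
4 2 8963/10000
DF(2y) = 8963/10000 ≈ 0.896300

step 1 [0.5y] zero: DF = P = 9681/10000 ≈ 0.968100
step 2 [1y] swap r/2=787/18894: DF=(1 − 787/18894·(0.968100))/(1+787/18894) = 9213/10000 ≈ 0.921300
step 3 [1.5y] bond c/2=7/400: DF=(3861599/4000000 − 7/400·(0.968100+0.921300))/(1+7/400) = 9163/10000 ≈ 0.916300
step 4 [2y] swap r/2=1037/37020: DF=(1 − 1037/37020·(0.968100+0.921300+0.916300))/(1+1037/37020) = 8963/10000 ≈ 0.896300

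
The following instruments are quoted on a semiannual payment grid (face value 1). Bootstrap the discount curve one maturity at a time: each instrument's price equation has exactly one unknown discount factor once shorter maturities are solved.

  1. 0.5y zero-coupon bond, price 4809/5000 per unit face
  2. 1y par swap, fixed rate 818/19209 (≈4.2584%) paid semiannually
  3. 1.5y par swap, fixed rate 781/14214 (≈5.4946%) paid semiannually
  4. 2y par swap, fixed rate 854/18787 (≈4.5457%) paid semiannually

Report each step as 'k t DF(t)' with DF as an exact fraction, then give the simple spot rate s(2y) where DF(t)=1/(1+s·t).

step 1 [0.5y] zero: DF = P = 4809/5000 ≈ 0.961800
step 2 [1y] swap r/2=409/19209: DF=(1 − 409/19209·(0.961800))/(1+409/19209) = 9591/10000 ≈ 0.959100
step 3 [1.5y] swap r/2=781/28428: DF=(1 − 781/28428·(0.961800+0.959100))/(1+781/28428) = 9219/10000 ≈ 0.921900
step 4 [2y] swap r/2=427/18787: DF=(1 − 427/18787·(0.961800+0.959100+0.921900))/(1+427/18787) = 4573/5000 ≈ 0.914600

1 1/2 4809/5000
2 1 9591/10000
3 3/2 9219/10000
4 2 4573/5000
s(2y) = (1/(4573/5000) − 1)/(2) = 427/9146 ≈ 4.6687%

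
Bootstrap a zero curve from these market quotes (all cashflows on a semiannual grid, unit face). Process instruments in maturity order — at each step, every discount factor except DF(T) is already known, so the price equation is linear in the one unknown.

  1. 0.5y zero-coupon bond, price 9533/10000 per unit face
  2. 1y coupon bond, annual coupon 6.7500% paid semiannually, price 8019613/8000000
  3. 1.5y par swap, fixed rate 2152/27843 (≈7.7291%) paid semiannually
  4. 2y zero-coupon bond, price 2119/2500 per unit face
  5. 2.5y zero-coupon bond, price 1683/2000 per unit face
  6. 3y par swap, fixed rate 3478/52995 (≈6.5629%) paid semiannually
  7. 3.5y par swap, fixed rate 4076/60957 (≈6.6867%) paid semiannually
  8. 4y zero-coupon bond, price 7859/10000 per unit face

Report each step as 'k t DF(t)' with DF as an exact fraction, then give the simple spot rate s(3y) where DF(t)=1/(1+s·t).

1 1/2 9533/10000
2 1 4693/5000
3 3/2 2231/2500
4 2 2119/2500
5 5/2 1683/2000
6 3 8261/10000
7 7/2 3981/5000
8 4 7859/10000
s(3y) = (1/(8261/10000) − 1)/(3) = 1739/24783 ≈ 7.0169%

step 1 [0.5y] zero: DF = P = 9533/10000 ≈ 0.953300
step 2 [1y] bond c/2=27/800: DF=(8019613/8000000 − 27/800·(0.953300))/(1+27/800) = 4693/5000 ≈ 0.938600
step 3 [1.5y] swap r/2=1076/27843: DF=(1 − 1076/27843·(0.953300+0.938600))/(1+1076/27843) = 2231/2500 ≈ 0.892400
step 4 [2y] zero: DF = P = 2119/2500 ≈ 0.847600
step 5 [2.5y] zero: DF = P = 1683/2000 ≈ 0.841500
step 6 [3y] swap r/2=1739/52995: DF=(1 − 1739/52995·(0.953300+0.938600+0.892400+0.847600+0.841500))/(1+1739/52995) = 8261/10000 ≈ 0.826100
step 7 [3.5y] swap r/2=2038/60957: DF=(1 − 2038/60957·(0.953300+0.938600+0.892400+0.847600+0.841500+0.826100))/(1+2038/60957) = 3981/5000 ≈ 0.796200
step 8 [4y] zero: DF = P = 7859/10000 ≈ 0.785900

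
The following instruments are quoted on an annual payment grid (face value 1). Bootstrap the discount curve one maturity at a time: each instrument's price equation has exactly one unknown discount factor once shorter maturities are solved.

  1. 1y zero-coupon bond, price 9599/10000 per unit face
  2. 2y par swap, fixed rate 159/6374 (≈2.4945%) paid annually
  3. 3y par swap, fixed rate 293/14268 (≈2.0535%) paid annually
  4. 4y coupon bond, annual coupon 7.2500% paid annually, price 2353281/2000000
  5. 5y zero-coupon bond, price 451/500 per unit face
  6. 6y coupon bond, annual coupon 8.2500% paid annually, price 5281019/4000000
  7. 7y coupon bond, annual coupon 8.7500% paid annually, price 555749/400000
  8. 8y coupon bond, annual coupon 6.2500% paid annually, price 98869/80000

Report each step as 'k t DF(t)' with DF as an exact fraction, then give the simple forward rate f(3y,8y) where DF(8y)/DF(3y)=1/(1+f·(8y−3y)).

step 1 [1y] zero: DF = P = 9599/10000 ≈ 0.959900
step 2 [2y] swap r/1=159/6374: DF=(1 − 159/6374·(0.959900))/(1+159/6374) = 9523/10000 ≈ 0.952300
step 3 [3y] swap r/1=293/14268: DF=(1 − 293/14268·(0.959900+0.952300))/(1+293/14268) = 4707/5000 ≈ 0.941400
step 4 [4y] bond c/1=29/400: DF=(2353281/2000000 − 29/400·(0.959900+0.952300+0.941400))/(1+29/400) = 4521/5000 ≈ 0.904200
step 5 [5y] zero: DF = P = 451/500 ≈ 0.902000
step 6 [6y] bond c/1=33/400: DF=(5281019/4000000 − 33/400·(0.959900+0.952300+0.941400+0.904200+0.902000))/(1+33/400) = 1729/2000 ≈ 0.864500
step 7 [7y] bond c/1=7/80: DF=(555749/400000 − 7/80·(0.959900+0.952300+0.941400+0.904200+0.902000+0.864500))/(1+7/80) = 8331/10000 ≈ 0.833100
step 8 [8y] bond c/1=1/16: DF=(98869/80000 − 1/16·(0.959900+0.952300+0.941400+0.904200+0.902000+0.864500+0.833100))/(1+1/16) = 1973/2500 ≈ 0.789200

1 1 9599/10000
2 2 9523/10000
3 3 4707/5000
4 4 4521/5000
5 5 451/500
6 6 1729/2000
7 7 8331/10000
8 8 1973/2500
f(3y,8y) = ((4707/5000)/(1973/2500) − 1)/(5) = 761/19730 ≈ 3.8571%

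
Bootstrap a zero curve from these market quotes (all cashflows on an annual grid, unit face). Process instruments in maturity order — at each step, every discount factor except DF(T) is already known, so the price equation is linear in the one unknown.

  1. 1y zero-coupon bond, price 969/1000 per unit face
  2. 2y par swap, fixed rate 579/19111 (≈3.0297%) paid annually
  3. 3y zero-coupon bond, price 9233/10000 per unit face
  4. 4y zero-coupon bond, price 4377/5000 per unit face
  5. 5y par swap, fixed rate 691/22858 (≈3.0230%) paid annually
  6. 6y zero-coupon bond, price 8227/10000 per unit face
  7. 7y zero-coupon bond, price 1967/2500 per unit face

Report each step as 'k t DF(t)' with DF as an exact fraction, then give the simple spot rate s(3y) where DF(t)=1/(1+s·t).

step 1 [1y] zero: DF = P = 969/1000 ≈ 0.969000
step 2 [2y] swap r/1=579/19111: DF=(1 − 579/19111·(0.969000))/(1+579/19111) = 9421/10000 ≈ 0.942100
step 3 [3y] zero: DF = P = 9233/10000 ≈ 0.923300
step 4 [4y] zero: DF = P = 4377/5000 ≈ 0.875400
step 5 [5y] swap r/1=691/22858: DF=(1 − 691/22858·(0.969000+0.942100+0.923300+0.875400))/(1+691/22858) = 4309/5000 ≈ 0.861800
step 6 [6y] zero: DF = P = 8227/10000 ≈ 0.822700
step 7 [7y] zero: DF = P = 1967/2500 ≈ 0.786800

1 1 969/1000
2 2 9421/10000
3 3 9233/10000
4 4 4377/5000
5 5 4309/5000
6 6 8227/10000
7 7 1967/2500
s(3y) = (1/(9233/10000) − 1)/(3) = 767/27699 ≈ 2.7691%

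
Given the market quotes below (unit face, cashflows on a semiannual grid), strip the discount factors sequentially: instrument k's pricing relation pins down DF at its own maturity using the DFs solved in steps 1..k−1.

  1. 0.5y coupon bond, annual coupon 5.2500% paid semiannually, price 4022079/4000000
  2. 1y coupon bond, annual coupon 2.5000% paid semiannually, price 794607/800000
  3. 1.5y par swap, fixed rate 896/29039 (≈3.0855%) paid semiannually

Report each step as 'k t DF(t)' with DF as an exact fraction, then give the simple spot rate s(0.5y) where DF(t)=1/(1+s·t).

step 1 [0.5y] bond c/2=21/800: DF=(4022079/4000000 − 21/800·(0))/(1+21/800) = 4899/5000 ≈ 0.979800
step 2 [1y] bond c/2=1/80: DF=(794607/800000 − 1/80·(0.979800))/(1+1/80) = 9689/10000 ≈ 0.968900
step 3 [1.5y] swap r/2=448/29039: DF=(1 − 448/29039·(0.979800+0.968900))/(1+448/29039) = 597/625 ≈ 0.955200

1 1/2 4899/5000
2 1 9689/10000
3 3/2 597/625
s(0.5y) = (1/(4899/5000) − 1)/(1/2) = 202/4899 ≈ 4.1233%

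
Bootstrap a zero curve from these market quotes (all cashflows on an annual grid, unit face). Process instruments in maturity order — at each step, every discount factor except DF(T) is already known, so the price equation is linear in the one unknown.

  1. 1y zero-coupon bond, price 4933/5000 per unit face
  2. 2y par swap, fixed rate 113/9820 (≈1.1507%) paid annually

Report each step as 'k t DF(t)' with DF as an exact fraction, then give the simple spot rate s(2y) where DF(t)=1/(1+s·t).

1 1 4933/5000
2 2 4887/5000
s(2y) = (1/(4887/5000) − 1)/(2) = 113/9774 ≈ 1.1561%

step 1 [1y] zero: DF = P = 4933/5000 ≈ 0.986600
step 2 [2y] swap r/1=113/9820: DF=(1 − 113/9820·(0.986600))/(1+113/9820) = 4887/5000 ≈ 0.977400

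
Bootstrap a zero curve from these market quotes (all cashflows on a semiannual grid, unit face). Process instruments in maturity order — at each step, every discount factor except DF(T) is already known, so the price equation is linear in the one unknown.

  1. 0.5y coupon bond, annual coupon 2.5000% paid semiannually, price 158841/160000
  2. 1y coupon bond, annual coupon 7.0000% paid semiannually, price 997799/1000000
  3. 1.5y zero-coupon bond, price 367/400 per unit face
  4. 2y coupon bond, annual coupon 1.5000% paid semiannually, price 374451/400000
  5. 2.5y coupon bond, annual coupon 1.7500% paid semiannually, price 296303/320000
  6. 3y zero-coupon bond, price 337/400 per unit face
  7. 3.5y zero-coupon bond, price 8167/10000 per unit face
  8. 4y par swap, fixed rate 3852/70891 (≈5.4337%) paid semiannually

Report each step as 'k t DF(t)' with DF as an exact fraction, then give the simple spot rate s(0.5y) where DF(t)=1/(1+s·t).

1 1/2 1961/2000
2 1 9309/10000
3 3/2 367/400
4 2 9081/10000
5 5/2 1771/2000
6 3 337/400
7 7/2 8167/10000
8 4 4037/5000
s(0.5y) = (1/(1961/2000) − 1)/(1/2) = 78/1961 ≈ 3.9776%

step 1 [0.5y] bond c/2=1/80: DF=(158841/160000 − 1/80·(0))/(1+1/80) = 1961/2000 ≈ 0.980500
step 2 [1y] bond c/2=7/200: DF=(997799/1000000 − 7/200·(0.980500))/(1+7/200) = 9309/10000 ≈ 0.930900
step 3 [1.5y] zero: DF = P = 367/400 ≈ 0.917500
step 4 [2y] bond c/2=3/400: DF=(374451/400000 − 3/400·(0.980500+0.930900+0.917500))/(1+3/400) = 9081/10000 ≈ 0.908100
step 5 [2.5y] bond c/2=7/800: DF=(296303/320000 − 7/800·(0.980500+0.930900+0.917500+0.908100))/(1+7/800) = 1771/2000 ≈ 0.885500
step 6 [3y] zero: DF = P = 337/400 ≈ 0.842500
step 7 [3.5y] zero: DF = P = 8167/10000 ≈ 0.816700
step 8 [4y] swap r/2=1926/70891: DF=(1 − 1926/70891·(0.980500+0.930900+0.917500+0.908100+0.885500+0.842500+0.816700))/(1+1926/70891) = 4037/5000 ≈ 0.807400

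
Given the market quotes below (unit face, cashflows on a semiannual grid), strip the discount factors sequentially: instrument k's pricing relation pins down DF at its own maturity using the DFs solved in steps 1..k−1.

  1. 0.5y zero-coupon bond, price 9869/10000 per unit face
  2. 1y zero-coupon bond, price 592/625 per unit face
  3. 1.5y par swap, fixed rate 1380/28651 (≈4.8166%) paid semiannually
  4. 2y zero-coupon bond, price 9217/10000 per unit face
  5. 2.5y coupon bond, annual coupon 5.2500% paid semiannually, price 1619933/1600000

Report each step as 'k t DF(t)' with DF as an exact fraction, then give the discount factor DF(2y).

1 1/2 9869/10000
2 1 592/625
3 3/2 931/1000
4 2 9217/10000
5 5/2 8897/10000
DF(2y) = 9217/10000 ≈ 0.921700

step 1 [0.5y] zero: DF = P = 9869/10000 ≈ 0.986900
step 2 [1y] zero: DF = P = 592/625 ≈ 0.947200
step 3 [1.5y] swap r/2=690/28651: DF=(1 − 690/28651·(0.986900+0.947200))/(1+690/28651) = 931/1000 ≈ 0.931000
step 4 [2y] zero: DF = P = 9217/10000 ≈ 0.921700
step 5 [2.5y] bond c/2=21/800: DF=(1619933/1600000 − 21/800·(0.986900+0.947200+0.931000+0.921700))/(1+21/800) = 8897/10000 ≈ 0.889700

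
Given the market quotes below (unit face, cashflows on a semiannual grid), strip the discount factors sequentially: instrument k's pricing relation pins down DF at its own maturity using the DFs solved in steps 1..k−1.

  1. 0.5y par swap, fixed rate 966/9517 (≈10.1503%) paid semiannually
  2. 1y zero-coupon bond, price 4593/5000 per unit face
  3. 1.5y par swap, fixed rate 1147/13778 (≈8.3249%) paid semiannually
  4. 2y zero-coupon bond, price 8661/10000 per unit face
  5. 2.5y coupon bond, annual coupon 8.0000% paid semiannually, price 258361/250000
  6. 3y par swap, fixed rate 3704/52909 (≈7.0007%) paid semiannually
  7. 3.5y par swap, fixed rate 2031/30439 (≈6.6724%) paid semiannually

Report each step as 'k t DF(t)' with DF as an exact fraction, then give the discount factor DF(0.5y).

1 1/2 9517/10000
2 1 4593/5000
3 3/2 8853/10000
4 2 8661/10000
5 5/2 534/625
6 3 2037/2500
7 7/2 7969/10000
DF(0.5y) = 9517/10000 ≈ 0.951700

step 1 [0.5y] swap r/2=483/9517: DF=(1 − 483/9517·(0))/(1+483/9517) = 9517/10000 ≈ 0.951700
step 2 [1y] zero: DF = P = 4593/5000 ≈ 0.918600
step 3 [1.5y] swap r/2=1147/27556: DF=(1 − 1147/27556·(0.951700+0.918600))/(1+1147/27556) = 8853/10000 ≈ 0.885300
step 4 [2y] zero: DF = P = 8661/10000 ≈ 0.866100
step 5 [2.5y] bond c/2=1/25: DF=(258361/250000 − 1/25·(0.951700+0.918600+0.885300+0.866100))/(1+1/25) = 534/625 ≈ 0.854400
step 6 [3y] swap r/2=1852/52909: DF=(1 − 1852/52909·(0.951700+0.918600+0.885300+0.866100+0.854400))/(1+1852/52909) = 2037/2500 ≈ 0.814800
step 7 [3.5y] swap r/2=2031/60878: DF=(1 − 2031/60878·(0.951700+0.918600+0.885300+0.866100+0.854400+0.814800))/(1+2031/60878) = 7969/10000 ≈ 0.796900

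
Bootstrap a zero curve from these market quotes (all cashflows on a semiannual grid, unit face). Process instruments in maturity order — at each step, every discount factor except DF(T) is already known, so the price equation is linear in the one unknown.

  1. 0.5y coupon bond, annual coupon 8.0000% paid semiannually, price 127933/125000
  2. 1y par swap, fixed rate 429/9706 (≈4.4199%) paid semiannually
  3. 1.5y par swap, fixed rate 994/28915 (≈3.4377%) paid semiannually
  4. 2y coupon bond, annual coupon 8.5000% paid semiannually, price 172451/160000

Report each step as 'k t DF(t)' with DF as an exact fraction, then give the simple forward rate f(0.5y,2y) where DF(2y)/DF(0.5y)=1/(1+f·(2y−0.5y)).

step 1 [0.5y] bond c/2=1/25: DF=(127933/125000 − 1/25·(0))/(1+1/25) = 9841/10000 ≈ 0.984100
step 2 [1y] swap r/2=429/19412: DF=(1 − 429/19412·(0.984100))/(1+429/19412) = 9571/10000 ≈ 0.957100
step 3 [1.5y] swap r/2=497/28915: DF=(1 − 497/28915·(0.984100+0.957100))/(1+497/28915) = 9503/10000 ≈ 0.950300
step 4 [2y] bond c/2=17/400: DF=(172451/160000 − 17/400·(0.984100+0.957100+0.950300))/(1+17/400) = 229/250 ≈ 0.916000

1 1/2 9841/10000
2 1 9571/10000
3 3/2 9503/10000
4 2 229/250
f(0.5y,2y) = ((9841/10000)/(229/250) − 1)/(3/2) = 227/4580 ≈ 4.9563%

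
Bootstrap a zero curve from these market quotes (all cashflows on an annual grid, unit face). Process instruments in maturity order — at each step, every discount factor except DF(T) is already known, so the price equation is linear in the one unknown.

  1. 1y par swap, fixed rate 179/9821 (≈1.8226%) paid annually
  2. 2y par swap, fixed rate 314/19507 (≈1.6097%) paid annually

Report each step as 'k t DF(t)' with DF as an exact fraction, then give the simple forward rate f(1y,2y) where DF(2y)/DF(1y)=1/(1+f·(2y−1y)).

step 1 [1y] swap r/1=179/9821: DF=(1 − 179/9821·(0))/(1+179/9821) = 9821/10000 ≈ 0.982100
step 2 [2y] swap r/1=314/19507: DF=(1 − 314/19507·(0.982100))/(1+314/19507) = 4843/5000 ≈ 0.968600

1 1 9821/10000
2 2 4843/5000
f(1y,2y) = ((9821/10000)/(4843/5000) − 1)/(1) = 135/9686 ≈ 1.3938%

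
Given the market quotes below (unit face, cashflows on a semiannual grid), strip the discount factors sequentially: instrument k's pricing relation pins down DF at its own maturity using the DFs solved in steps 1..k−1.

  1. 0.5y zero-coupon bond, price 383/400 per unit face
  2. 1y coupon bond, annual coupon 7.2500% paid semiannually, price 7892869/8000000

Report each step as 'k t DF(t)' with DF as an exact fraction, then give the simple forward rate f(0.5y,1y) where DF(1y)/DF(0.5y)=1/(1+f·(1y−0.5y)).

step 1 [0.5y] zero: DF = P = 383/400 ≈ 0.957500
step 2 [1y] bond c/2=29/800: DF=(7892869/8000000 − 29/800·(0.957500))/(1+29/800) = 4593/5000 ≈ 0.918600

1 1/2 383/400
2 1 4593/5000
f(0.5y,1y) = ((383/400)/(4593/5000) − 1)/(1/2) = 389/4593 ≈ 8.4694%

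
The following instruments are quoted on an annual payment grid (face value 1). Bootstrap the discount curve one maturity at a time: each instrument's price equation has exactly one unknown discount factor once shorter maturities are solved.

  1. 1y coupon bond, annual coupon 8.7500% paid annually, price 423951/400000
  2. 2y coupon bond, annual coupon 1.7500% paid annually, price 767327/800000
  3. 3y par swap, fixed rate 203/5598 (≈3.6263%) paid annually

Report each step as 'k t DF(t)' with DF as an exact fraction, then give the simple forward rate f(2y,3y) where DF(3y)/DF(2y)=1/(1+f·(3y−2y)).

1 1 4873/5000
2 2 9259/10000
3 3 1797/2000
f(2y,3y) = ((9259/10000)/(1797/2000) − 1)/(1) = 274/8985 ≈ 3.0495%

step 1 [1y] bond c/1=7/80: DF=(423951/400000 − 7/80·(0))/(1+7/80) = 4873/5000 ≈ 0.974600
step 2 [2y] bond c/1=7/400: DF=(767327/800000 − 7/400·(0.974600))/(1+7/400) = 9259/10000 ≈ 0.925900
step 3 [3y] swap r/1=203/5598: DF=(1 − 203/5598·(0.974600+0.925900))/(1+203/5598) = 1797/2000 ≈ 0.898500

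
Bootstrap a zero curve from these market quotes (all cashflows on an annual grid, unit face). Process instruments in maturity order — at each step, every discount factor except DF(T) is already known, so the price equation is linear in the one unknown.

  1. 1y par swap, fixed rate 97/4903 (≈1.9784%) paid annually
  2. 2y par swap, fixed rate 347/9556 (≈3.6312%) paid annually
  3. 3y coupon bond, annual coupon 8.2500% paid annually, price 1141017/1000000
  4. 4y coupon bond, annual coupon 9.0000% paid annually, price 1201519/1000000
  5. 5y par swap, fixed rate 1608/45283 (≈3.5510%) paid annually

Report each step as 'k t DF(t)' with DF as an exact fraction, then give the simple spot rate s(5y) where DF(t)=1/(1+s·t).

1 1 4903/5000
2 2 4653/5000
3 3 2271/2500
4 4 1739/2000
5 5 1049/1250
s(5y) = (1/(1049/1250) − 1)/(5) = 201/5245 ≈ 3.8322%

step 1 [1y] swap r/1=97/4903: DF=(1 − 97/4903·(0))/(1+97/4903) = 4903/5000 ≈ 0.980600
step 2 [2y] swap r/1=347/9556: DF=(1 − 347/9556·(0.980600))/(1+347/9556) = 4653/5000 ≈ 0.930600
step 3 [3y] bond c/1=33/400: DF=(1141017/1000000 − 33/400·(0.980600+0.930600))/(1+33/400) = 2271/2500 ≈ 0.908400
step 4 [4y] bond c/1=9/100: DF=(1201519/1000000 − 9/100·(0.980600+0.930600+0.908400))/(1+9/100) = 1739/2000 ≈ 0.869500
step 5 [5y] swap r/1=1608/45283: DF=(1 − 1608/45283·(0.980600+0.930600+0.908400+0.869500))/(1+1608/45283) = 1049/1250 ≈ 0.839200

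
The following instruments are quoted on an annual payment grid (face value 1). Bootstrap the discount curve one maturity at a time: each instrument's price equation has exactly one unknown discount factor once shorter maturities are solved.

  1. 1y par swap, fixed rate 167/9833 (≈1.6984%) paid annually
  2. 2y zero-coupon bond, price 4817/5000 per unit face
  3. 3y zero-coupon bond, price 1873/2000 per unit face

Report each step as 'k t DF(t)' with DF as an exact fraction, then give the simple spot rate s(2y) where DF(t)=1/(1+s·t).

1 1 9833/10000
2 2 4817/5000
3 3 1873/2000
s(2y) = (1/(4817/5000) − 1)/(2) = 183/9634 ≈ 1.8995%

step 1 [1y] swap r/1=167/9833: DF=(1 − 167/9833·(0))/(1+167/9833) = 9833/10000 ≈ 0.983300
step 2 [2y] zero: DF = P = 4817/5000 ≈ 0.963400
step 3 [3y] zero: DF = P = 1873/2000 ≈ 0.936500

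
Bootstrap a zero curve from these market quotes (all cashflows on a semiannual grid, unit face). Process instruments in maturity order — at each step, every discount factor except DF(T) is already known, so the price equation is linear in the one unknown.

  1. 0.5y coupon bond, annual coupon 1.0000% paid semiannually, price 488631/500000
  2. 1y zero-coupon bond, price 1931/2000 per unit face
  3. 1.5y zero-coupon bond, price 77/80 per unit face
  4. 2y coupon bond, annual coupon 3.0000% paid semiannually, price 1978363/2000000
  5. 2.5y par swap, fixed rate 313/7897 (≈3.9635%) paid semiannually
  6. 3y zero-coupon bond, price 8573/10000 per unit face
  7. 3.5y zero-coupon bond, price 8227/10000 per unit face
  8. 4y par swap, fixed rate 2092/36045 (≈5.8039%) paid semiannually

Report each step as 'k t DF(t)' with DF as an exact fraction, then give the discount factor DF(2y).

step 1 [0.5y] bond c/2=1/200: DF=(488631/500000 − 1/200·(0))/(1+1/200) = 2431/2500 ≈ 0.972400
step 2 [1y] zero: DF = P = 1931/2000 ≈ 0.965500
step 3 [1.5y] zero: DF = P = 77/80 ≈ 0.962500
step 4 [2y] bond c/2=3/200: DF=(1978363/2000000 − 3/200·(0.972400+0.965500+0.962500))/(1+3/200) = 9317/10000 ≈ 0.931700
step 5 [2.5y] swap r/2=313/15794: DF=(1 − 313/15794·(0.972400+0.965500+0.962500+0.931700))/(1+313/15794) = 9061/10000 ≈ 0.906100
step 6 [3y] zero: DF = P = 8573/10000 ≈ 0.857300
step 7 [3.5y] zero: DF = P = 8227/10000 ≈ 0.822700
step 8 [4y] swap r/2=1046/36045: DF=(1 − 1046/36045·(0.972400+0.965500+0.962500+0.931700+0.906100+0.857300+0.822700))/(1+1046/36045) = 1977/2500 ≈ 0.790800

1 1/2 2431/2500
2 1 1931/2000
3 3/2 77/80
4 2 9317/10000
5 5/2 9061/10000
6 3 8573/10000
7 7/2 8227/10000
8 4 1977/2500
DF(2y) = 9317/10000 ≈ 0.931700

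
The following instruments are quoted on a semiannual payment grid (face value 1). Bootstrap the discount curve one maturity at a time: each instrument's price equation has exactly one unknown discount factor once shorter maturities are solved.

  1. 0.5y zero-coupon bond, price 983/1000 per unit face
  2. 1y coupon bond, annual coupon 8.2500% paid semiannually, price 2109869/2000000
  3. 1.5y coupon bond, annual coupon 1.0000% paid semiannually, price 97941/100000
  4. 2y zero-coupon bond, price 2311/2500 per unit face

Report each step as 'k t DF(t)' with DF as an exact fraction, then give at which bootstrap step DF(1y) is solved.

step 1 [0.5y] zero: DF = P = 983/1000 ≈ 0.983000
step 2 [1y] bond c/2=33/800: DF=(2109869/2000000 − 33/800·(0.983000))/(1+33/800) = 4871/5000 ≈ 0.974200
step 3 [1.5y] bond c/2=1/200: DF=(97941/100000 − 1/200·(0.983000+0.974200))/(1+1/200) = 603/625 ≈ 0.964800
step 4 [2y] zero: DF = P = 2311/2500 ≈ 0.924400

1 1/2 983/1000
2 1 4871/5000
3 3/2 603/625
4 2 2311/2500
DF(1y) is solved at step 2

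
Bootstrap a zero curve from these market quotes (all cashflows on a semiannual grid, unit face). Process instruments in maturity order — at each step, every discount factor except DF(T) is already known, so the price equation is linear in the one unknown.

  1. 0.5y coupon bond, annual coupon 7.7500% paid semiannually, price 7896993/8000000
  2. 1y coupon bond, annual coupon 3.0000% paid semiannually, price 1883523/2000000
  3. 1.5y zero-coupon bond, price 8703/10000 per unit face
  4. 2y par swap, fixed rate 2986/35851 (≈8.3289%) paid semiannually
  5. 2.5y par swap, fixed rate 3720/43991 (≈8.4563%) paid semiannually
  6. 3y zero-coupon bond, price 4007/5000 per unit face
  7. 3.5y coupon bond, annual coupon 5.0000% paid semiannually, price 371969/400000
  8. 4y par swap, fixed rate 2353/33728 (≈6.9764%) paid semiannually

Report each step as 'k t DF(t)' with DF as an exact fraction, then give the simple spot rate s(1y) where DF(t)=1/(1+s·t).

step 1 [0.5y] bond c/2=31/800: DF=(7896993/8000000 − 31/800·(0))/(1+31/800) = 9503/10000 ≈ 0.950300
step 2 [1y] bond c/2=3/200: DF=(1883523/2000000 − 3/200·(0.950300))/(1+3/200) = 4569/5000 ≈ 0.913800
step 3 [1.5y] zero: DF = P = 8703/10000 ≈ 0.870300
step 4 [2y] swap r/2=1493/35851: DF=(1 − 1493/35851·(0.950300+0.913800+0.870300))/(1+1493/35851) = 8507/10000 ≈ 0.850700
step 5 [2.5y] swap r/2=1860/43991: DF=(1 − 1860/43991·(0.950300+0.913800+0.870300+0.850700))/(1+1860/43991) = 407/500 ≈ 0.814000
step 6 [3y] zero: DF = P = 4007/5000 ≈ 0.801400
step 7 [3.5y] bond c/2=1/40: DF=(371969/400000 − 1/40·(0.950300+0.913800+0.870300+0.850700+0.814000+0.801400))/(1+1/40) = 1951/2500 ≈ 0.780400
step 8 [4y] swap r/2=2353/67456: DF=(1 − 2353/67456·(0.950300+0.913800+0.870300+0.850700+0.814000+0.801400+0.780400))/(1+2353/67456) = 7647/10000 ≈ 0.764700

1 1/2 9503/10000
2 1 4569/5000
3 3/2 8703/10000
4 2 8507/10000
5 5/2 407/500
6 3 4007/5000
7 7/2 1951/2500
8 4 7647/10000
s(1y) = (1/(4569/5000) − 1)/(1) = 431/4569 ≈ 9.4331%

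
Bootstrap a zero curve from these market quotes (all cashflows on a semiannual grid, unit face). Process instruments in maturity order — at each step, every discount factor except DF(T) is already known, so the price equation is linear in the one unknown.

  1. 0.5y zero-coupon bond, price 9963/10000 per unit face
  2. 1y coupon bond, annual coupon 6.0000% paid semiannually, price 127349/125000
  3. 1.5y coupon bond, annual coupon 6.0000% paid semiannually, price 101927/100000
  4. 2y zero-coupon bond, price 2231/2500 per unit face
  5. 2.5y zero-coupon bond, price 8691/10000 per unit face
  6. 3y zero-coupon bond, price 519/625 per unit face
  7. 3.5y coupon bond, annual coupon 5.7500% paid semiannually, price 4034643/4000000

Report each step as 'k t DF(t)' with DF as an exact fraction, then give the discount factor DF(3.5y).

1 1/2 9963/10000
2 1 9601/10000
3 3/2 4663/5000
4 2 2231/2500
5 5/2 8691/10000
6 3 519/625
7 7/2 8273/10000
DF(3.5y) = 8273/10000 ≈ 0.827300

step 1 [0.5y] zero: DF = P = 9963/10000 ≈ 0.996300
step 2 [1y] bond c/2=3/100: DF=(127349/125000 − 3/100·(0.996300))/(1+3/100) = 9601/10000 ≈ 0.960100
step 3 [1.5y] bond c/2=3/100: DF=(101927/100000 − 3/100·(0.996300+0.960100))/(1+3/100) = 4663/5000 ≈ 0.932600
step 4 [2y] zero: DF = P = 2231/2500 ≈ 0.892400
step 5 [2.5y] zero: DF = P = 8691/10000 ≈ 0.869100
step 6 [3y] zero: DF = P = 519/625 ≈ 0.830400
step 7 [3.5y] bond c/2=23/800: DF=(4034643/4000000 − 23/800·(0.996300+0.960100+0.932600+0.892400+0.869100+0.830400))/(1+23/800) = 8273/10000 ≈ 0.827300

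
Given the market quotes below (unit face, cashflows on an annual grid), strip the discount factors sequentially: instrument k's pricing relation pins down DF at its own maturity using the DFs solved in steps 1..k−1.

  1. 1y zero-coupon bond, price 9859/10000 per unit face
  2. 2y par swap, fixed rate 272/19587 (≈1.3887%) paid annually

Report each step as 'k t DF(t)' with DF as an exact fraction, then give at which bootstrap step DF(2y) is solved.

1 1 9859/10000
2 2 608/625
DF(2y) is solved at step 2

step 1 [1y] zero: DF = P = 9859/10000 ≈ 0.985900
step 2 [2y] swap r/1=272/19587: DF=(1 − 272/19587·(0.985900))/(1+272/19587) = 608/625 ≈ 0.972800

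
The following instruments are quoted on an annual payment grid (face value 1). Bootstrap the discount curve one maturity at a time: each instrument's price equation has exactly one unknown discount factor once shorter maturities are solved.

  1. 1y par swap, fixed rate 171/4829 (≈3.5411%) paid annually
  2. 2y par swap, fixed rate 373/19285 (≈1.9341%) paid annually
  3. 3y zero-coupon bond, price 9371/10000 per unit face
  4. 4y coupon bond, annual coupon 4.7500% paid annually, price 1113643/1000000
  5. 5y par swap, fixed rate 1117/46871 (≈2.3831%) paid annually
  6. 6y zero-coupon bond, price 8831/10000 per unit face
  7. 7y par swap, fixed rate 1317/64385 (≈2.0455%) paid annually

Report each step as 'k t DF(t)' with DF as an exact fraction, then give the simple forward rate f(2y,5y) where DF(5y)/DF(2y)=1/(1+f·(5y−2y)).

1 1 4829/5000
2 2 9627/10000
3 3 9371/10000
4 4 2333/2500
5 5 8883/10000
6 6 8831/10000
7 7 8683/10000
f(2y,5y) = ((9627/10000)/(8883/10000) − 1)/(3) = 248/8883 ≈ 2.7918%

step 1 [1y] swap r/1=171/4829: DF=(1 − 171/4829·(0))/(1+171/4829) = 4829/5000 ≈ 0.965800
step 2 [2y] swap r/1=373/19285: DF=(1 − 373/19285·(0.965800))/(1+373/19285) = 9627/10000 ≈ 0.962700
step 3 [3y] zero: DF = P = 9371/10000 ≈ 0.937100
step 4 [4y] bond c/1=19/400: DF=(1113643/1000000 − 19/400·(0.965800+0.962700+0.937100))/(1+19/400) = 2333/2500 ≈ 0.933200
step 5 [5y] swap r/1=1117/46871: DF=(1 − 1117/46871·(0.965800+0.962700+0.937100+0.933200))/(1+1117/46871) = 8883/10000 ≈ 0.888300
step 6 [6y] zero: DF = P = 8831/10000 ≈ 0.883100
step 7 [7y] swap r/1=1317/64385: DF=(1 − 1317/64385·(0.965800+0.962700+0.937100+0.933200+0.888300+0.883100))/(1+1317/64385) = 8683/10000 ≈ 0.868300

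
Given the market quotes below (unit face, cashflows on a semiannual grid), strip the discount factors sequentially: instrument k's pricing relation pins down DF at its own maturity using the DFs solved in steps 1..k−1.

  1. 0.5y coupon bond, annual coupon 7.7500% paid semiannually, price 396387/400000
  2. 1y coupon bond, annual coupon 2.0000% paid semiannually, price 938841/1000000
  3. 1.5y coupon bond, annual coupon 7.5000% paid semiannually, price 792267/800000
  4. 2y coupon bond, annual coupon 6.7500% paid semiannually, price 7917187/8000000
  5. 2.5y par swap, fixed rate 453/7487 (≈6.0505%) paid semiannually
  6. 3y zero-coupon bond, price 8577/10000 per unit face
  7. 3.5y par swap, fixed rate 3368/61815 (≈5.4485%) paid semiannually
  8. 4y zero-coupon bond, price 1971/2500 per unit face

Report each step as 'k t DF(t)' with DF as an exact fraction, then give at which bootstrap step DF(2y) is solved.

1 1/2 477/500
2 1 9201/10000
3 3/2 2217/2500
4 2 542/625
5 5/2 8641/10000
6 3 8577/10000
7 7/2 2079/2500
8 4 1971/2500
DF(2y) is solved at step 4

step 1 [0.5y] bond c/2=31/800: DF=(396387/400000 − 31/800·(0))/(1+31/800) = 477/500 ≈ 0.954000
step 2 [1y] bond c/2=1/100: DF=(938841/1000000 − 1/100·(0.954000))/(1+1/100) = 9201/10000 ≈ 0.920100
step 3 [1.5y] bond c/2=3/80: DF=(792267/800000 − 3/80·(0.954000+0.920100))/(1+3/80) = 2217/2500 ≈ 0.886800
step 4 [2y] bond c/2=27/800: DF=(7917187/8000000 − 27/800·(0.954000+0.920100+0.886800))/(1+27/800) = 542/625 ≈ 0.867200
step 5 [2.5y] swap r/2=453/14974: DF=(1 − 453/14974·(0.954000+0.920100+0.886800+0.867200))/(1+453/14974) = 8641/10000 ≈ 0.864100
step 6 [3y] zero: DF = P = 8577/10000 ≈ 0.857700
step 7 [3.5y] swap r/2=1684/61815: DF=(1 − 1684/61815·(0.954000+0.920100+0.886800+0.867200+0.864100+0.857700))/(1+1684/61815) = 2079/2500 ≈ 0.831600
step 8 [4y] zero: DF = P = 1971/2500 ≈ 0.788400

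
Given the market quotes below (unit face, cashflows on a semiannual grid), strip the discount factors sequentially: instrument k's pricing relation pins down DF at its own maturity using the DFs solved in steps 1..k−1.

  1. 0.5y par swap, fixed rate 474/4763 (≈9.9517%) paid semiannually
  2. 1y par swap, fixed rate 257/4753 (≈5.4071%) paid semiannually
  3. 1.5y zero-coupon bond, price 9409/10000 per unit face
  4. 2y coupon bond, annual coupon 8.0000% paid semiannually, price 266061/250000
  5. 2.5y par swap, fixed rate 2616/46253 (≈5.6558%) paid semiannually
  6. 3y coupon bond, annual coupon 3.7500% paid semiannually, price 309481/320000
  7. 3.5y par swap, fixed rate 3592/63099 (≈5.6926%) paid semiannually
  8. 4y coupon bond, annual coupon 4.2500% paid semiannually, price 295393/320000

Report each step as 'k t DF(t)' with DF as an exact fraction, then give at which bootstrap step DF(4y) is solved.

step 1 [0.5y] swap r/2=237/4763: DF=(1 − 237/4763·(0))/(1+237/4763) = 4763/5000 ≈ 0.952600
step 2 [1y] swap r/2=257/9506: DF=(1 − 257/9506·(0.952600))/(1+257/9506) = 4743/5000 ≈ 0.948600
step 3 [1.5y] zero: DF = P = 9409/10000 ≈ 0.940900
step 4 [2y] bond c/2=1/25: DF=(266061/250000 − 1/25·(0.952600+0.948600+0.940900))/(1+1/25) = 457/500 ≈ 0.914000
step 5 [2.5y] swap r/2=1308/46253: DF=(1 − 1308/46253·(0.952600+0.948600+0.940900+0.914000))/(1+1308/46253) = 2173/2500 ≈ 0.869200
step 6 [3y] bond c/2=3/160: DF=(309481/320000 − 3/160·(0.952600+0.948600+0.940900+0.914000+0.869200))/(1+3/160) = 4321/5000 ≈ 0.864200
step 7 [3.5y] swap r/2=1796/63099: DF=(1 − 1796/63099·(0.952600+0.948600+0.940900+0.914000+0.869200+0.864200))/(1+1796/63099) = 2051/2500 ≈ 0.820400
step 8 [4y] bond c/2=17/800: DF=(295393/320000 − 17/800·(0.952600+0.948600+0.940900+0.914000+0.869200+0.864200+0.820400))/(1+17/800) = 3863/5000 ≈ 0.772600

1 1/2 4763/5000
2 1 4743/5000
3 3/2 9409/10000
4 2 457/500
5 5/2 2173/2500
6 3 4321/5000
7 7/2 2051/2500
8 4 3863/5000
DF(4y) is solved at step 8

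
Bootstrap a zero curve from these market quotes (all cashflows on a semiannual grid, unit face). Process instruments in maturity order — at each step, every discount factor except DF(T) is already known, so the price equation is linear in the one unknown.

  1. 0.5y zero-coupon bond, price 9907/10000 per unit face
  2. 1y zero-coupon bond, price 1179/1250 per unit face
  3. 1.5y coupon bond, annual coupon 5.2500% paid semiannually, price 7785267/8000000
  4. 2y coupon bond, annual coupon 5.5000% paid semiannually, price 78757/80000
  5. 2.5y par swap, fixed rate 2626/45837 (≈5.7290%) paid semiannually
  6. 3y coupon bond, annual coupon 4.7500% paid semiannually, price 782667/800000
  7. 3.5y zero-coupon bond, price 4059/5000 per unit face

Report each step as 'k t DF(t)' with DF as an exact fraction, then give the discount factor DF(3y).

1 1/2 9907/10000
2 1 1179/1250
3 3/2 2247/2500
4 2 8823/10000
5 5/2 8687/10000
6 3 8493/10000
7 7/2 4059/5000
DF(3y) = 8493/10000 ≈ 0.849300

step 1 [0.5y] zero: DF = P = 9907/10000 ≈ 0.990700
step 2 [1y] zero: DF = P = 1179/1250 ≈ 0.943200
step 3 [1.5y] bond c/2=21/800: DF=(7785267/8000000 − 21/800·(0.990700+0.943200))/(1+21/800) = 2247/2500 ≈ 0.898800
step 4 [2y] bond c/2=11/400: DF=(78757/80000 − 11/400·(0.990700+0.943200+0.898800))/(1+11/400) = 8823/10000 ≈ 0.882300
step 5 [2.5y] swap r/2=1313/45837: DF=(1 − 1313/45837·(0.990700+0.943200+0.898800+0.882300))/(1+1313/45837) = 8687/10000 ≈ 0.868700
step 6 [3y] bond c/2=19/800: DF=(782667/800000 − 19/800·(0.990700+0.943200+0.898800+0.882300+0.868700))/(1+19/800) = 8493/10000 ≈ 0.849300
step 7 [3.5y] zero: DF = P = 4059/5000 ≈ 0.811800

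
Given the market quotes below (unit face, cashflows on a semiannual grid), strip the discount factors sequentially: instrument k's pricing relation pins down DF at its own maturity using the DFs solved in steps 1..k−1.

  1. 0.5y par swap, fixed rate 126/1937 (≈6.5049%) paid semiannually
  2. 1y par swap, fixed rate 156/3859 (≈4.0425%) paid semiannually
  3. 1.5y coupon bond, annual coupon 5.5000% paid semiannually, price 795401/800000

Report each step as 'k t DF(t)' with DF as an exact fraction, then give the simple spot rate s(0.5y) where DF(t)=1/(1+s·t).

step 1 [0.5y] swap r/2=63/1937: DF=(1 − 63/1937·(0))/(1+63/1937) = 1937/2000 ≈ 0.968500
step 2 [1y] swap r/2=78/3859: DF=(1 − 78/3859·(0.968500))/(1+78/3859) = 961/1000 ≈ 0.961000
step 3 [1.5y] bond c/2=11/400: DF=(795401/800000 − 11/400·(0.968500+0.961000))/(1+11/400) = 229/250 ≈ 0.916000

1 1/2 1937/2000
2 1 961/1000
3 3/2 229/250
s(0.5y) = (1/(1937/2000) − 1)/(1/2) = 126/1937 ≈ 6.5049%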